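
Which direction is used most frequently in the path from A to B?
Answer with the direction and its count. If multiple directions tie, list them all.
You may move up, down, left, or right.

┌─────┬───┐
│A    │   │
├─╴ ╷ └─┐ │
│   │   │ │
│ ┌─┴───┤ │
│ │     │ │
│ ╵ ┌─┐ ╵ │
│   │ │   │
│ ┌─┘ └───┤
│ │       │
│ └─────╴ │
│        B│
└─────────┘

Directions: right, down, left, down, down, down, down, right, right, right, right
Counts: {'right': 5, 'down': 5, 'left': 1}
Most common: down and right (tied at 5 times each)

Solution:

┌─────┬───┐
│A ↓  │   │
├─╴ ╷ └─┐ │
│↓ ↲│   │ │
│ ┌─┴───┤ │
│↓│     │ │
│ ╵ ┌─┐ ╵ │
│↓  │ │   │
│ ┌─┘ └───┤
│↓│       │
│ └─────╴ │
│↳ → → → B│
└─────────┘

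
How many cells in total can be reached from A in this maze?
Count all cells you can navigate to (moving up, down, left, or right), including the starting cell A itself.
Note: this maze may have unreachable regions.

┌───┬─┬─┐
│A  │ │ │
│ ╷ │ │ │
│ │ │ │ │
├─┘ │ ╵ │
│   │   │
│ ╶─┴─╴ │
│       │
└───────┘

Using BFS/flood-fill to find all reachable cells from A:
Maze size: 4 × 4 = 16 total cells
All cells are reachable — the maze is fully connected.
Reachable cells: 16

Reachable region (· marks reachable cells):

┌───┬─┬─┐
│A ·│·│·│
│ ╷ │ │ │
│·│·│·│·│
├─┘ │ ╵ │
│· ·│· ·│
│ ╶─┴─╴ │
│· · · ·│
└───────┘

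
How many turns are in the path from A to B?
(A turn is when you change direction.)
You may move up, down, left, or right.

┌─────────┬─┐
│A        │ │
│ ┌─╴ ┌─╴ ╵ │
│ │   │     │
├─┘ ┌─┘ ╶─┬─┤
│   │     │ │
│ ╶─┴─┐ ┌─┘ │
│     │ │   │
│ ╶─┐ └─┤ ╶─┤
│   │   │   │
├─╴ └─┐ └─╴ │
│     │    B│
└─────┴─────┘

Directions: right, right, down, left, down, left, down, right, right, down, right, down, right, right
Number of turns: 10

Solution:

┌─────────┬─┐
│A → ↓    │ │
│ ┌─╴ ┌─╴ ╵ │
│ │↓ ↲│     │
├─┘ ┌─┘ ╶─┬─┤
│↓ ↲│     │ │
│ ╶─┴─┐ ┌─┘ │
│↳ → ↓│ │   │
│ ╶─┐ └─┤ ╶─┤
│   │↳ ↓│   │
├─╴ └─┐ └─╴ │
│     │↳ → B│
└─────┴─────┘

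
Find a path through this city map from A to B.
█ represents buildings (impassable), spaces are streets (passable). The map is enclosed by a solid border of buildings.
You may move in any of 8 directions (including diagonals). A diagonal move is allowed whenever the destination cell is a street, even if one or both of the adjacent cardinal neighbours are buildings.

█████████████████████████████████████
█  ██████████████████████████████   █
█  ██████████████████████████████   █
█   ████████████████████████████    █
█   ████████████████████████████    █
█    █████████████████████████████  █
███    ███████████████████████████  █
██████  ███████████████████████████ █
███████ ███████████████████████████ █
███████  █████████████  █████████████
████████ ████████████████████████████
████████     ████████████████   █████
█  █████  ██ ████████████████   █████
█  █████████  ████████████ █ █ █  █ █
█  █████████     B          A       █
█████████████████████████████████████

Finding the shortest path from A to B:
Movement: 8-directional
Path length: 11 steps
Directions: left → left → left → left → left → left → left → left → left → left → left

Solution:

█████████████████████████████████████
█  ██████████████████████████████   █
█  ██████████████████████████████   █
█   ████████████████████████████    █
█   ████████████████████████████    █
█    █████████████████████████████  █
███    ███████████████████████████  █
██████  ███████████████████████████ █
███████ ███████████████████████████ █
███████  █████████████  █████████████
████████ ████████████████████████████
████████     ████████████████   █████
█  █████  ██ ████████████████   █████
█  █████████  ████████████ █ █ █  █ █
█  █████████     B←←←←←←←←←←A       █
█████████████████████████████████████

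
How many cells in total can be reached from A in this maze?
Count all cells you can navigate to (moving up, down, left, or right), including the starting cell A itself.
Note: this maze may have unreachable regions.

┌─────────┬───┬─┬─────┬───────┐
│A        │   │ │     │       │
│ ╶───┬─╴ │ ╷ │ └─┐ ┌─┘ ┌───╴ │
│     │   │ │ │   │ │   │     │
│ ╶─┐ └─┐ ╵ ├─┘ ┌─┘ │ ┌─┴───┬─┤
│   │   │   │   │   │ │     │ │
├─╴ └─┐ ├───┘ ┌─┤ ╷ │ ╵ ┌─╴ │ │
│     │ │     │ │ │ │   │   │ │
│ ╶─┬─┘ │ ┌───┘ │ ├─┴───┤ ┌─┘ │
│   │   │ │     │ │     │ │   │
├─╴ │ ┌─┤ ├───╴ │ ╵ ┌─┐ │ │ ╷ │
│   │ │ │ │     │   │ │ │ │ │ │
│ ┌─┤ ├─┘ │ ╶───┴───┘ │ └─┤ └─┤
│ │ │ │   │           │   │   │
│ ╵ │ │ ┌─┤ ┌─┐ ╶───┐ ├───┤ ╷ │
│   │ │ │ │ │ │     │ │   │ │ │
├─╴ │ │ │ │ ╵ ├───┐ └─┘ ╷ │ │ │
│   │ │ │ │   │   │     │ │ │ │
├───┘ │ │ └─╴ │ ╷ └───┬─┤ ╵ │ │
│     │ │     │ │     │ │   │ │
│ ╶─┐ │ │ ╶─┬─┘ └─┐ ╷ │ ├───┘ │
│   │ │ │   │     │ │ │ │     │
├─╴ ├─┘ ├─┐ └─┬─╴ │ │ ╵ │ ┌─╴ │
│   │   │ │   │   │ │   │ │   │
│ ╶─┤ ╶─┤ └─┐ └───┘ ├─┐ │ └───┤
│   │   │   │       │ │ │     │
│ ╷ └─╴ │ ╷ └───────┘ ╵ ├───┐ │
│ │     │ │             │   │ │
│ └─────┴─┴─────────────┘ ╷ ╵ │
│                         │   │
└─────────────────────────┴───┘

Using BFS/flood-fill to find all reachable cells from A:
Maze size: 15 × 15 = 225 total cells
37 cell(s) are walled off and cannot be reached from A.
Reachable cells: 188

Reachable region (· marks reachable cells):

┌─────────┬───┬─┬─────┬───────┐
│A · · · ·│· ·│·│     │       │
│ ╶───┬─╴ │ ╷ │ └─┐ ┌─┘ ┌───╴ │
│· · ·│· ·│·│·│· ·│ │   │     │
│ ╶─┐ └─┐ ╵ ├─┘ ┌─┘ │ ┌─┴───┬─┤
│· ·│· ·│· ·│· ·│   │ │     │·│
├─╴ └─┐ ├───┘ ┌─┤ ╷ │ ╵ ┌─╴ │ │
│· · ·│·│· · ·│·│ │ │   │   │·│
│ ╶─┬─┘ │ ┌───┘ │ ├─┴───┤ ┌─┘ │
│· ·│· ·│·│· · ·│ │     │ │· ·│
├─╴ │ ┌─┤ ├───╴ │ ╵ ┌─┐ │ │ ╷ │
│· ·│·│ │·│· · ·│   │·│ │ │·│·│
│ ┌─┤ ├─┘ │ ╶───┴───┘ │ └─┤ └─┤
│·│·│·│· ·│· · · · · ·│   │· ·│
│ ╵ │ │ ┌─┤ ┌─┐ ╶───┐ ├───┤ ╷ │
│· ·│·│·│·│·│·│· · ·│·│· ·│·│·│
├─╴ │ │ │ │ ╵ ├───┐ └─┘ ╷ │ │ │
│· ·│·│·│·│· ·│· ·│· · ·│·│·│·│
├───┘ │ │ └─╴ │ ╷ └───┬─┤ ╵ │ │
│· · ·│·│· · ·│·│· · ·│·│· ·│·│
│ ╶─┐ │ │ ╶─┬─┘ └─┐ ╷ │ ├───┘ │
│· ·│·│·│· ·│· · ·│·│·│·│· · ·│
├─╴ ├─┘ ├─┐ └─┬─╴ │ │ ╵ │ ┌─╴ │
│· ·│· ·│·│· ·│· ·│·│· ·│·│· ·│
│ ╶─┤ ╶─┤ └─┐ └───┘ ├─┐ │ └───┤
│· ·│· ·│· ·│· · · ·│·│·│· · ·│
│ ╷ └─╴ │ ╷ └───────┘ ╵ ├───┐ │
│·│· · ·│·│· · · · · · ·│· ·│·│
│ └─────┴─┴─────────────┘ ╷ ╵ │
│· · · · · · · · · · · · ·│· ·│
└─────────────────────────┴───┘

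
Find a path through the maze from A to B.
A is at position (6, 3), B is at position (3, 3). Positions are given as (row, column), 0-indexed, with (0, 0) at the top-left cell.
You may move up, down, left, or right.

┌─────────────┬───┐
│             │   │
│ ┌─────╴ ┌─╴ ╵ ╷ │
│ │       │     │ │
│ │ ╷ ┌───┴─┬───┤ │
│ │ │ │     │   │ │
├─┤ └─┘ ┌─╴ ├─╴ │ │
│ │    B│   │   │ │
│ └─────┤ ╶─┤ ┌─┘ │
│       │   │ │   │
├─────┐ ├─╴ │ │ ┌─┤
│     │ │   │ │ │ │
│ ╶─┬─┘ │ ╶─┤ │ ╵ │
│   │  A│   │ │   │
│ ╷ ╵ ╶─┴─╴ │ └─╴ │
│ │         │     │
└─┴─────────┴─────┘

Finding the shortest path from (6, 3) to (3, 3):
Path length: 17 steps
Directions: left → down → right → right → right → up → left → up → right → up → left → up → right → up → left → left → down

Solution:

┌─────────────┬───┐
│             │   │
│ ┌─────╴ ┌─╴ ╵ ╷ │
│ │       │     │ │
│ │ ╷ ┌───┴─┬───┤ │
│ │ │ │↓ ← ↰│   │ │
├─┤ └─┘ ┌─╴ ├─╴ │ │
│ │    B│↱ ↑│   │ │
│ └─────┤ ╶─┤ ┌─┘ │
│       │↑ ↰│ │   │
├─────┐ ├─╴ │ │ ┌─┤
│     │ │↱ ↑│ │ │ │
│ ╶─┬─┘ │ ╶─┤ │ ╵ │
│   │↓ A│↑ ↰│ │   │
│ ╷ ╵ ╶─┴─╴ │ └─╴ │
│ │  ↳ → → ↑│     │
└─┴─────────┴─────┘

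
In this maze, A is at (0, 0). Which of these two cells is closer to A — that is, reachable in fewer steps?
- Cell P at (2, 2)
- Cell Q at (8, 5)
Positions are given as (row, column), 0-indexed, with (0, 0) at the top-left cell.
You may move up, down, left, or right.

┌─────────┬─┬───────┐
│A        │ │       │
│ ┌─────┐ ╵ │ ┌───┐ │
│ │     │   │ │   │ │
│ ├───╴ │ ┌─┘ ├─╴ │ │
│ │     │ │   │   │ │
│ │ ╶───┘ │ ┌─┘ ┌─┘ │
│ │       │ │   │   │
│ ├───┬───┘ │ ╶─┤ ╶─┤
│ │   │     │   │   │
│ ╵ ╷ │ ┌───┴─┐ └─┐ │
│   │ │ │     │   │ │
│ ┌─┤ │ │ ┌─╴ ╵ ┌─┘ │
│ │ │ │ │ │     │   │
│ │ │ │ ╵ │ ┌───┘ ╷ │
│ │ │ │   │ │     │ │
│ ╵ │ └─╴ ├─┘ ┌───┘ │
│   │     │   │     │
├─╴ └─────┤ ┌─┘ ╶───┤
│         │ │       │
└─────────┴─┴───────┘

Shortest path A → P at (2, 2): 12 steps
Shortest path A → Q at (8, 5): 43 steps

P is closer (12 steps vs 43 steps).

Path to P:

┌─────────┬─┬───────┐
│A → → → ↓│ │       │
│ ┌─────┐ ╵ │ ┌───┐ │
│ │     │↓  │ │   │ │
│ ├───╴ │ ┌─┘ ├─╴ │ │
│ │↱ P  │↓│   │   │ │
│ │ ╶───┘ │ ┌─┘ ┌─┘ │
│ │↑ ← ← ↲│ │   │   │
│ ├───┬───┘ │ ╶─┤ ╶─┤
│ │   │     │   │   │
│ ╵ ╷ │ ┌───┴─┐ └─┐ │
│   │ │ │     │   │ │
│ ┌─┤ │ │ ┌─╴ ╵ ┌─┘ │
│ │ │ │ │ │     │   │
│ │ │ │ ╵ │ ┌───┘ ╷ │
│ │ │ │   │ │     │ │
│ ╵ │ └─╴ ├─┘ ┌───┘ │
│   │     │   │     │
├─╴ └─────┤ ┌─┘ ╶───┤
│         │ │       │
└─────────┴─┴───────┘

Path to Q:

┌─────────┬─┬───────┐
│A        │ │↱ → → ↓│
│ ┌─────┐ ╵ │ ┌───┐ │
│↓│     │   │↑│   │↓│
│ ├───╴ │ ┌─┘ ├─╴ │ │
│↓│     │ │↱ ↑│   │↓│
│ │ ╶───┘ │ ┌─┘ ┌─┘ │
│↓│       │↑│   │↓ ↲│
│ ├───┬───┘ │ ╶─┤ ╶─┤
│↓│↱ ↓│↱ → ↑│   │↳ ↓│
│ ╵ ╷ │ ┌───┴─┐ └─┐ │
│↳ ↑│↓│↑│     │   │↓│
│ ┌─┤ │ │ ┌─╴ ╵ ┌─┘ │
│ │ │↓│↑│ │     │↓ ↲│
│ │ │ │ ╵ │ ┌───┘ ╷ │
│ │ │↓│↑ ↰│ │↓ ← ↲│ │
│ ╵ │ └─╴ ├─┘ ┌───┘ │
│   │↳ → ↑│Q ↲│     │
├─╴ └─────┤ ┌─┘ ╶───┤
│         │ │       │
└─────────┴─┴───────┘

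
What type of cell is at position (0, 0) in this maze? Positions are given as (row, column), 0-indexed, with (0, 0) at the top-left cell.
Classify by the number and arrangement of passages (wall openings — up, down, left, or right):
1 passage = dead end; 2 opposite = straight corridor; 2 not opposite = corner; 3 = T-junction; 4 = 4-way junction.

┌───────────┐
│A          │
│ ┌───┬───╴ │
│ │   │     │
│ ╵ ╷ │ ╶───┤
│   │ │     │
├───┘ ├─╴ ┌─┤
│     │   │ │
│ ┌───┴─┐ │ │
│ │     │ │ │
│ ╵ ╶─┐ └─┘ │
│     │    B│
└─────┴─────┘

Checking cell at (0, 0):
Number of passages: 2
Cell type: corner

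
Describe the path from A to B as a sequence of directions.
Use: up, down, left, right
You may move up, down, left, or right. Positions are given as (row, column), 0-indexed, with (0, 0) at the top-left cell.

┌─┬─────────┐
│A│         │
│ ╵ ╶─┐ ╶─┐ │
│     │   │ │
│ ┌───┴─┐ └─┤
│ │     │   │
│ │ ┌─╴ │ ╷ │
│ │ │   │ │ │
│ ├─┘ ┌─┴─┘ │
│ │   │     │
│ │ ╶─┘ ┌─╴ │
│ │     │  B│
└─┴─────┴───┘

Finding the path and converting it to directions:
Path through cells: (0,0) → (1,0) → (1,1) → (0,1) → (0,2) → (0,3) → (1,3) → (1,4) → (2,4) → (2,5) → (3,5) → (4,5) → (5,5)
Directions: down, right, up, right, right, down, right, down, right, down, down, down

Solution:

┌─┬─────────┐
│A│↱ → ↓    │
│ ╵ ╶─┐ ╶─┐ │
│↳ ↑  │↳ ↓│ │
│ ┌───┴─┐ └─┤
│ │     │↳ ↓│
│ │ ┌─╴ │ ╷ │
│ │ │   │ │↓│
│ ├─┘ ┌─┴─┘ │
│ │   │    ↓│
│ │ ╶─┘ ┌─╴ │
│ │     │  B│
└─┴─────┴───┘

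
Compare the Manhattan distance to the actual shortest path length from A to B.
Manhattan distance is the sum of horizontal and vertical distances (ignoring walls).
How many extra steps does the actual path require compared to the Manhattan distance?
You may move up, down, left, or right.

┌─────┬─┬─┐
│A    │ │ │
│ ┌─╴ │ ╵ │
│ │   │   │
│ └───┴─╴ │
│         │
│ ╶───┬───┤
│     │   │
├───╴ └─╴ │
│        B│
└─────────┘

Manhattan distance: |4 - 0| + |4 - 0| = 8
Actual path length: 8
Extra steps: 8 - 8 = 0

Solution:

┌─────┬─┬─┐
│A    │ │ │
│ ┌─╴ │ ╵ │
│↓│   │   │
│ └───┴─╴ │
│↓        │
│ ╶───┬───┤
│↳ → ↓│   │
├───╴ └─╴ │
│    ↳ → B│
└─────────┘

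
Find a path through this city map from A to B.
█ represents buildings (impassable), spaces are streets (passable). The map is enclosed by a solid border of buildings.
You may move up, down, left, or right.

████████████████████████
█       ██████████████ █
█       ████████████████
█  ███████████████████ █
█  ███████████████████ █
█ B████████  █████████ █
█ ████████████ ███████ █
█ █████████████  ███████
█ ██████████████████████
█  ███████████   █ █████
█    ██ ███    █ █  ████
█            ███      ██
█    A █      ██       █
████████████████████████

Finding the shortest path from A to B:
Movement: cardinal only
Path length: 12 steps
Directions: up → left → up → left → left → up → left → up → up → up → up → right

Solution:

████████████████████████
█       ██████████████ █
█       ████████████████
█  ███████████████████ █
█  ███████████████████ █
█↱B████████  █████████ █
█↑████████████ ███████ █
█↑█████████████  ███████
█↑██████████████████████
█↑↰███████████   █ █████
█ ↑←↰██ ███    █ █  ████
█   ↑↰       ███      ██
█    A █      ██       █
████████████████████████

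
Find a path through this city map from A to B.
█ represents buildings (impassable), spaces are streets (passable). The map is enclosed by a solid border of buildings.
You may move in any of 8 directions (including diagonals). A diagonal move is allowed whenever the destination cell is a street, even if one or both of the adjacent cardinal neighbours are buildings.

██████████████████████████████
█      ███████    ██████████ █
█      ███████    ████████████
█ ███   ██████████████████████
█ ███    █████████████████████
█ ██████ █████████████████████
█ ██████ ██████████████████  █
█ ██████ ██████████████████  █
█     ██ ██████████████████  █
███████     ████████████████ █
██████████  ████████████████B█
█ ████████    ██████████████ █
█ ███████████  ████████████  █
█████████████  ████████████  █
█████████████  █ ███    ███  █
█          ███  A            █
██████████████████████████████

Finding the shortest path from A to B:
Movement: 8-directional
Path length: 15 steps
Directions: right → right → right → right → right → right → right → right → right → right → up-right → up → up → up-right → up

Solution:

██████████████████████████████
█      ███████    ██████████ █
█      ███████    ████████████
█ ███   ██████████████████████
█ ███    █████████████████████
█ ██████ █████████████████████
█ ██████ ██████████████████  █
█ ██████ ██████████████████  █
█     ██ ██████████████████  █
███████     ████████████████ █
██████████  ████████████████B█
█ ████████    ██████████████↑█
█ ███████████  ████████████↗ █
█████████████  ████████████↑ █
█████████████  █ ███    ███↑ █
█          ███  A→→→→→→→→→↗  █
██████████████████████████████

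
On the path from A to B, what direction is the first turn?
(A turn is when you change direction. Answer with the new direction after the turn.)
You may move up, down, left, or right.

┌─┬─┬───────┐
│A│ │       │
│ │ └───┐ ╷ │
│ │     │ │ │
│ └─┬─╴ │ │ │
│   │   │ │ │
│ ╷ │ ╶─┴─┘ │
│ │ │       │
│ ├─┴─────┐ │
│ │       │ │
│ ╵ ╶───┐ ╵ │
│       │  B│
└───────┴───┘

Directions: down, down, down, down, down, right, up, right, right, right, down, right
First turn direction: right

Solution:

┌─┬─┬───────┐
│A│ │       │
│ │ └───┐ ╷ │
│↓│     │ │ │
│ └─┬─╴ │ │ │
│↓  │   │ │ │
│ ╷ │ ╶─┴─┘ │
│↓│ │       │
│ ├─┴─────┐ │
│↓│↱ → → ↓│ │
│ ╵ ╶───┐ ╵ │
│↳ ↑    │↳ B│
└───────┴───┘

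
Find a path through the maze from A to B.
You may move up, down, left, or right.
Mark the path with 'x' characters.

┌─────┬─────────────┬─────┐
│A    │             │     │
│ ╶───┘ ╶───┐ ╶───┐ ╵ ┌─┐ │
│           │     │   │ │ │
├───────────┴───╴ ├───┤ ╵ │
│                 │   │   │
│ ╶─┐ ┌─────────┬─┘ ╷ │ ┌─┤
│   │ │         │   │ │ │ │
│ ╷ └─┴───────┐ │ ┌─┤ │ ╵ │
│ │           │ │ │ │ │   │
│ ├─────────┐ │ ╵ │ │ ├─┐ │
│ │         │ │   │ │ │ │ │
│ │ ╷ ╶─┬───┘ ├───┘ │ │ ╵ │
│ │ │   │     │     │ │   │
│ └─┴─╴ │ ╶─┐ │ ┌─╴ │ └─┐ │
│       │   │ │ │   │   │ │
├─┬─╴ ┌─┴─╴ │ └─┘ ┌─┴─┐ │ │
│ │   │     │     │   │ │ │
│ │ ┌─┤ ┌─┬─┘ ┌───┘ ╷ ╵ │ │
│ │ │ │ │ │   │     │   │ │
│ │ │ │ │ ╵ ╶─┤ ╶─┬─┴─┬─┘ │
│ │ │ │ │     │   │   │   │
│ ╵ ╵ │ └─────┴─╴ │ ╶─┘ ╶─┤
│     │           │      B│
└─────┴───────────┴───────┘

Finding the shortest path through the maze:
Path length: 31 steps
Directions: down → right → right → right → up → right → right → right → right → right → right → down → right → up → right → right → down → down → left → down → down → right → down → down → down → down → down → down → left → down → right

Solution:

┌─────┬─────────────┬─────┐
│A    │x x x x x x x│x x x│
│ ╶───┘ ╶───┐ ╶───┐ ╵ ┌─┐ │
│x x x x    │     │x x│ │x│
├───────────┴───╴ ├───┤ ╵ │
│                 │   │x x│
│ ╶─┐ ┌─────────┬─┘ ╷ │ ┌─┤
│   │ │         │   │ │x│ │
│ ╷ └─┴───────┐ │ ┌─┤ │ ╵ │
│ │           │ │ │ │ │x x│
│ ├─────────┐ │ ╵ │ │ ├─┐ │
│ │         │ │   │ │ │ │x│
│ │ ╷ ╶─┬───┘ ├───┘ │ │ ╵ │
│ │ │   │     │     │ │  x│
│ └─┴─╴ │ ╶─┐ │ ┌─╴ │ └─┐ │
│       │   │ │ │   │   │x│
├─┬─╴ ┌─┴─╴ │ └─┘ ┌─┴─┐ │ │
│ │   │     │     │   │ │x│
│ │ ┌─┤ ┌─┬─┘ ┌───┘ ╷ ╵ │ │
│ │ │ │ │ │   │     │   │x│
│ │ │ │ │ ╵ ╶─┤ ╶─┬─┴─┬─┘ │
│ │ │ │ │     │   │   │x x│
│ ╵ ╵ │ └─────┴─╴ │ ╶─┘ ╶─┤
│     │           │    x B│
└─────┴───────────┴───────┘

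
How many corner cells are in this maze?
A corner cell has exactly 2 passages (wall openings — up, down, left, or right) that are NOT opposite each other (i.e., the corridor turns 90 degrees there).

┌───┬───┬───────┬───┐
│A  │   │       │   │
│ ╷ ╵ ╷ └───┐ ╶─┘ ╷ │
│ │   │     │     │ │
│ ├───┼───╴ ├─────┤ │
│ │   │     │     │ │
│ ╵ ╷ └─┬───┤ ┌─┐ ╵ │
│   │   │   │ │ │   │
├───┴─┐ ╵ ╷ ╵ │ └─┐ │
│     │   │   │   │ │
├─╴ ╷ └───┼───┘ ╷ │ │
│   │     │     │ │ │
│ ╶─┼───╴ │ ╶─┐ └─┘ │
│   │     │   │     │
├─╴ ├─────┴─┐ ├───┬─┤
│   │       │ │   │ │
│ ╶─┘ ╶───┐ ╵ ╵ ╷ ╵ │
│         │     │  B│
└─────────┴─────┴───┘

Counting corner cells (2 non-opposite passages):
Total corners: 53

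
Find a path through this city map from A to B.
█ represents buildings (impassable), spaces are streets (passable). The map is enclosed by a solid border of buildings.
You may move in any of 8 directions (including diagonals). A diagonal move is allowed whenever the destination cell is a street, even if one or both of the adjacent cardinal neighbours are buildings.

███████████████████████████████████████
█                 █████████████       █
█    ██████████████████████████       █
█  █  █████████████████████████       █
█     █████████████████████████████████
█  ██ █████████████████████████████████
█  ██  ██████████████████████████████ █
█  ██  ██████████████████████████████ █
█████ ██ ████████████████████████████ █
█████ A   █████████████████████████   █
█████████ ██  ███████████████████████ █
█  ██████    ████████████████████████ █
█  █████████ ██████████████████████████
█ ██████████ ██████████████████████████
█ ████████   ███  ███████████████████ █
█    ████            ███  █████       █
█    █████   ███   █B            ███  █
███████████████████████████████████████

Finding the shortest path from A to B:
Movement: 8-directional
Path length: 16 steps
Directions: right → right → down-right → down-right → right → down-right → down → down → down-right → right → right → right → right → right → right → down-right

Solution:

███████████████████████████████████████
█                 █████████████       █
█    ██████████████████████████       █
█  █  █████████████████████████       █
█     █████████████████████████████████
█  ██ █████████████████████████████████
█  ██  ██████████████████████████████ █
█  ██  ██████████████████████████████ █
█████ ██ ████████████████████████████ █
█████ A→↘ █████████████████████████   █
█████████↘██  ███████████████████████ █
█  ██████ →↘ ████████████████████████ █
█  █████████↓██████████████████████████
█ ██████████↓██████████████████████████
█ ████████  ↘███  ███████████████████ █
█    ████    →→→→→→↘ ███  █████       █
█    █████   ███   █B            ███  █
███████████████████████████████████████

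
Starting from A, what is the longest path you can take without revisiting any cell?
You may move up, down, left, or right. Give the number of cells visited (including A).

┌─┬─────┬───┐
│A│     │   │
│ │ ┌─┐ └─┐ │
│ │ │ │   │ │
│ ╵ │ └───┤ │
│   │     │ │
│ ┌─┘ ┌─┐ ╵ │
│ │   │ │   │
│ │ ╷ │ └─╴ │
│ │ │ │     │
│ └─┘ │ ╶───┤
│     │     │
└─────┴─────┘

Finding longest simple path using DFS:
Start: (0, 0)
Longest path visits 21 cells
Path: A → down → down → down → down → down → right → right → up → up → up → right → right → down → right → down → left → left → down → right → right

Solution:

┌─┬─────┬───┐
│A│     │   │
│ │ ┌─┐ └─┐ │
│↓│ │ │   │ │
│ ╵ │ └───┤ │
│↓  │↱ → ↓│ │
│ ┌─┘ ┌─┐ ╵ │
│↓│  ↑│ │↳ ↓│
│ │ ╷ │ └─╴ │
│↓│ │↑│↓ ← ↲│
│ └─┘ │ ╶───┤
│↳ → ↑│↳ → B│
└─────┴─────┘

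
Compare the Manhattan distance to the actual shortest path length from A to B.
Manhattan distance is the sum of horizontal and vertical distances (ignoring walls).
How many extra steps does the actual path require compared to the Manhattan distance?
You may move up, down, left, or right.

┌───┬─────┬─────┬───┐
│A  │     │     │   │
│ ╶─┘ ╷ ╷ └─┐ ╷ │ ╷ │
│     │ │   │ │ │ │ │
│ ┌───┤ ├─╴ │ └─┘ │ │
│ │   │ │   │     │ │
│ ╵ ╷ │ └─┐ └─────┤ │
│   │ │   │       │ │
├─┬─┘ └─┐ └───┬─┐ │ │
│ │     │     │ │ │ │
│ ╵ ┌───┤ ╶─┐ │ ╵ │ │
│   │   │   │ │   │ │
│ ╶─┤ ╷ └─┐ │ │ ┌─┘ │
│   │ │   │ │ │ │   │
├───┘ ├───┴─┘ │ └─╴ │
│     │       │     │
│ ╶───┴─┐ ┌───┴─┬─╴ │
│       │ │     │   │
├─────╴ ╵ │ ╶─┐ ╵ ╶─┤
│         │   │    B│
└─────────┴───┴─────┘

Manhattan distance: |9 - 0| + |9 - 0| = 18
Actual path length: 24
Extra steps: 24 - 18 = 6

Solution:

┌───┬─────┬─────┬───┐
│A  │↱ → ↓│     │   │
│ ╶─┘ ╷ ╷ └─┐ ╷ │ ╷ │
│↳ → ↑│ │↳ ↓│ │ │ │ │
│ ┌───┤ ├─╴ │ └─┘ │ │
│ │   │ │  ↓│     │ │
│ ╵ ╷ │ └─┐ └─────┤ │
│   │ │   │↳ → → ↓│ │
├─┬─┘ └─┐ └───┬─┐ │ │
│ │     │     │ │↓│ │
│ ╵ ┌───┤ ╶─┐ │ ╵ │ │
│   │   │   │ │↓ ↲│ │
│ ╶─┤ ╷ └─┐ │ │ ┌─┘ │
│   │ │   │ │ │↓│   │
├───┘ ├───┴─┘ │ └─╴ │
│     │       │↳ → ↓│
│ ╶───┴─┐ ┌───┴─┬─╴ │
│       │ │     │↓ ↲│
├─────╴ ╵ │ ╶─┐ ╵ ╶─┤
│         │   │  ↳ B│
└─────────┴───┴─────┘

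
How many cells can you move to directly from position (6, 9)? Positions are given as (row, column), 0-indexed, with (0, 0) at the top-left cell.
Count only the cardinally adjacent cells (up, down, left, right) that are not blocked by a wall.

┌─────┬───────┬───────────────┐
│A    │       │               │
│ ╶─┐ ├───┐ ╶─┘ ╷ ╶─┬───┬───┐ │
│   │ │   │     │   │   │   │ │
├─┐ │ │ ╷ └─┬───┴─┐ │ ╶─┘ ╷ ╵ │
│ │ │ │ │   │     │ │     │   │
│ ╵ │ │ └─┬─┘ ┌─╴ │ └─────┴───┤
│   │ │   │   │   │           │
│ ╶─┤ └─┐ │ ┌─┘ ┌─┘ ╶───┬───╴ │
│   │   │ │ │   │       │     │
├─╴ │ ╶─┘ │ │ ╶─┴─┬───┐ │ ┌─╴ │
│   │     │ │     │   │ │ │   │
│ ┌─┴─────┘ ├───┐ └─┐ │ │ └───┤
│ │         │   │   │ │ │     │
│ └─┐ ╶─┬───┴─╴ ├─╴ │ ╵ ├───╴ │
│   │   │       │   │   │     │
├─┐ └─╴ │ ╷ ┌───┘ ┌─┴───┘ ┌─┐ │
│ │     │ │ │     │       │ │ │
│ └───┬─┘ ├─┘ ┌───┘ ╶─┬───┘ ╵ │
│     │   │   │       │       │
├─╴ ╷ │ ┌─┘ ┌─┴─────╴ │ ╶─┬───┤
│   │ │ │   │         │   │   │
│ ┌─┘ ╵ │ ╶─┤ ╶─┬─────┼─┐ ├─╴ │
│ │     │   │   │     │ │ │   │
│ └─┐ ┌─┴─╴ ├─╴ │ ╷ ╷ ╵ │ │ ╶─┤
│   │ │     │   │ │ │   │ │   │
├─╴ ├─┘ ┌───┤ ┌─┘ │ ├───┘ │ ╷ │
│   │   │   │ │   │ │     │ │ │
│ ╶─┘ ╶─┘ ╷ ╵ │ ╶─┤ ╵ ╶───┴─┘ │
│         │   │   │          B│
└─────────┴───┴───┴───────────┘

Checking passable neighbors of (6, 9):
Neighbors: (7, 9), (6, 8)
Count: 2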